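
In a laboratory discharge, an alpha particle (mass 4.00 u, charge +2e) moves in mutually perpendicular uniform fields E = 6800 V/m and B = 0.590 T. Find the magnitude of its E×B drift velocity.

v_d ≈ 1.15×10⁴ m/s

In crossed fields the guiding centre drifts at v_d = |E×B|/B² = E/B, independent of charge and mass.
v_d = 6800/0.590 = 1.15×10⁴ m/s.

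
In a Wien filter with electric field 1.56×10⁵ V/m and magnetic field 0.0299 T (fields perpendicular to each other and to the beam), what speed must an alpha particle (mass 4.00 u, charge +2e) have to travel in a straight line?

Zero net Lorentz force requires |qE| = |q v×B|, i.e. E = vB.
v = E/B = 1.56×10⁵/0.0299 = 5.22×10⁶ m/s.
The result is independent of the particle's charge and mass.

v = 5.22×10⁶ m/s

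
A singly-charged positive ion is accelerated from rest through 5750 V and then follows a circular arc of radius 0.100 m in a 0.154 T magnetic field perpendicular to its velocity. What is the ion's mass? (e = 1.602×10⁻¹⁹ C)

Combine |q|V = ½mv² and r = mv/(|q|B): eliminate v to get m = qB²r²/(2V).
m = (1.602×10⁻¹⁹)(0.154)²(0.100)²/(2·5750) ≈ 3.30×10⁻²⁷ kg.

m ≈ 3.30×10⁻²⁷ kg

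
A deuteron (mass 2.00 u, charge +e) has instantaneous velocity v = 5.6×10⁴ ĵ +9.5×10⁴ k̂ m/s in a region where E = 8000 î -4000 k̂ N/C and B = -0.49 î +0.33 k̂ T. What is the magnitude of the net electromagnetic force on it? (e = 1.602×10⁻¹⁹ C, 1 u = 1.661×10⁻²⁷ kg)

v×B = (1.85×10⁴, -4.66×10⁴, 2.74×10⁴) N/C.
E + v×B = (2.65×10⁴, -4.66×10⁴, 2.34×10⁴) N/C.
F = q(E + v×B) = (1.602×10⁻¹⁹ C)·(2.65×10⁴, -4.66×10⁴, 2.34×10⁴) = (4.24×10⁻¹⁵, -7.46×10⁻¹⁵, 3.76×10⁻¹⁵) N.
|F| = 9.37×10⁻¹⁵ N.

|F| ≈ 9.37×10⁻¹⁵ N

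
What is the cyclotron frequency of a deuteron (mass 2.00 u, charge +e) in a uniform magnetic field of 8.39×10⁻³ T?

f = |q|B/(2πm).
f = (1.602×10⁻¹⁹)(8.39×10⁻³)/(2π·3.322×10⁻²⁷) ≈ 6.44×10⁴ Hz.

f ≈ 6.44×10⁴ Hz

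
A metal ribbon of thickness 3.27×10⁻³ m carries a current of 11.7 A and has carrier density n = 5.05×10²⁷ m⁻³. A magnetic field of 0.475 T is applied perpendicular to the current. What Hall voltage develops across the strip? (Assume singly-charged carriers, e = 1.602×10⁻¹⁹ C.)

V_H ≈ 2.10×10⁻⁶ V

V_H = IB/(n e t).
V_H = (11.7)(0.475)/((5.05×10²⁷)(1.602×10⁻¹⁹)(3.27×10⁻³)) ≈ 2.10×10⁻⁶ V.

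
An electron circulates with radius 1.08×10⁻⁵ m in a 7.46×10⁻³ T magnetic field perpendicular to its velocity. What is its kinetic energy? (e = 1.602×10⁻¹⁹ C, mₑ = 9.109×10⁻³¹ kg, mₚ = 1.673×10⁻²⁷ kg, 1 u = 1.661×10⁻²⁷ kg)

v = |q|Br/m, then KE = ½mv² = (qBr)²/(2m).
v = (1.602×10⁻¹⁹)(7.46×10⁻³)(1.08×10⁻⁵)/9.109×10⁻³¹ ≈ 1.417×10⁴ m/s.
KE = ½(9.109×10⁻³¹)(1.417×10⁴)² ≈ 9.14×10⁻²³ J.

KE ≈ 9.14×10⁻²³ J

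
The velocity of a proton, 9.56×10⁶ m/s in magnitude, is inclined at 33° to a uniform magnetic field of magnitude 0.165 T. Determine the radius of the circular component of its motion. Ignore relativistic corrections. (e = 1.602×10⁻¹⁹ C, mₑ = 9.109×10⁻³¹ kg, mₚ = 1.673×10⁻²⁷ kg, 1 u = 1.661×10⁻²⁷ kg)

v⊥ = v sinθ = 9.56×10⁶·sin33° ≈ 5.207×10⁶ m/s.
r = m v⊥/(|q|B) = (1.673×10⁻²⁷)(5.207×10⁶)/((1.602×10⁻¹⁹)(0.165)) ≈ 0.330 m.

r ≈ 0.330 m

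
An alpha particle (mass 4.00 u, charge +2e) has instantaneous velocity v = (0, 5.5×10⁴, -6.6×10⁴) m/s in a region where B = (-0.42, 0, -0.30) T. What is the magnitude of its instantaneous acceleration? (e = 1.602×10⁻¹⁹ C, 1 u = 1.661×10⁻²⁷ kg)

v×B = (-1.65×10⁴, 2.77×10⁴, 2.31×10⁴) N/C.
F = q v×B = (3.204×10⁻¹⁹ C)·(-1.65×10⁴, 2.77×10⁴, 2.31×10⁴) = (-5.29×10⁻¹⁵, 8.88×10⁻¹⁵, 7.40×10⁻¹⁵) N.
|a| = |F|/m = 1.271×10⁻¹⁴/6.644×10⁻²⁷ ≈ 1.91×10¹² m/s².

|a| ≈ 1.91×10¹² m/s²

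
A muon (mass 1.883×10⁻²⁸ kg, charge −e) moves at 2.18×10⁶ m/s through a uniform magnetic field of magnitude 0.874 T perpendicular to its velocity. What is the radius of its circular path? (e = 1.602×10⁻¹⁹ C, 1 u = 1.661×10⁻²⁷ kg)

r ≈ 2.93×10⁻³ m

The magnetic force provides the centripetal force: |q|vB = mv²/r.
r = mv/(|q|B) = (1.883×10⁻²⁸)(2.18×10⁶)/((1.602×10⁻¹⁹)(0.874)) ≈ 2.93×10⁻³ m.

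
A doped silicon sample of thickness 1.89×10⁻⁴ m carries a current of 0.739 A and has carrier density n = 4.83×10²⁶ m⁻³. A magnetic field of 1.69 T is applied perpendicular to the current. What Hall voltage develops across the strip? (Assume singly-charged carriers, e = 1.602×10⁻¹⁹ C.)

V_H ≈ 8.54×10⁻⁵ V

V_H = IB/(n e t).
V_H = (0.739)(1.69)/((4.83×10²⁶)(1.602×10⁻¹⁹)(1.89×10⁻⁴)) ≈ 8.54×10⁻⁵ V.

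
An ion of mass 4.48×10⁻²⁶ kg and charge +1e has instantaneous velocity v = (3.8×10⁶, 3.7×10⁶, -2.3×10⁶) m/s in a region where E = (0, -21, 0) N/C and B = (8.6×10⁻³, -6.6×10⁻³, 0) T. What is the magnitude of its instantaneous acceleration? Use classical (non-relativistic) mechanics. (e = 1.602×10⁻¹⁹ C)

v×B = (-1.52×10⁴, -1.98×10⁴, -5.69×10⁴) N/C.
E + v×B = (-1.52×10⁴, -1.98×10⁴, -5.69×10⁴) N/C.
F = q(E + v×B) = (1.602×10⁻¹⁹ C)·(-1.52×10⁴, -1.98×10⁴, -5.69×10⁴) = (-2.43×10⁻¹⁵, -3.17×10⁻¹⁵, -9.12×10⁻¹⁵) N.
|a| = |F|/m = 9.953×10⁻¹⁵/4.48×10⁻²⁶ ≈ 2.22×10¹¹ m/s².

|a| ≈ 2.22×10¹¹ m/s²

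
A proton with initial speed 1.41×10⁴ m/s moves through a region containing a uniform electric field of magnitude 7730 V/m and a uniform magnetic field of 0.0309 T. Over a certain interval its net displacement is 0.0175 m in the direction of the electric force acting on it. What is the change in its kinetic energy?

ΔKE ≈ 2.17×10⁻¹⁷ J

The magnetic force is always ⟂ v and does no work; only the electric force changes KE.
ΔKE = F_E · d = |q|E d = (1.602×10⁻¹⁹)(7730)(0.0175) ≈ 2.17×10⁻¹⁷ J.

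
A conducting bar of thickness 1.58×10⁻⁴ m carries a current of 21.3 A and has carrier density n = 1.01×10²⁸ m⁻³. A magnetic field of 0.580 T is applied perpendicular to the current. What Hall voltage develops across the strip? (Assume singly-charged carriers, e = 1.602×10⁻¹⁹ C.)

V_H = IB/(n e t).
V_H = (21.3)(0.580)/((1.01×10²⁸)(1.602×10⁻¹⁹)(1.58×10⁻⁴)) ≈ 4.83×10⁻⁵ V.

V_H ≈ 4.83×10⁻⁵ V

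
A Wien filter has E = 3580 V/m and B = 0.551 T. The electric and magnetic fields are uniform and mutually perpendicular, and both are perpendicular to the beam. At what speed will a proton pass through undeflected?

v = 6500 m/s

For undeflected motion the electric and magnetic forces balance: qE = qvB.
v = E/B = 3580/0.551 = 6500 m/s.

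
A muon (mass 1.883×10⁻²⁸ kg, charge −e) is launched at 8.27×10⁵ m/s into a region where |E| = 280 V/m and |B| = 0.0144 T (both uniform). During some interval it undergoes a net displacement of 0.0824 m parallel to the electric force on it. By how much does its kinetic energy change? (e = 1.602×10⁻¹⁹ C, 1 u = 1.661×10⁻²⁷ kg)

The magnetic force is always ⟂ v and does no work; only the electric force changes KE.
ΔKE = F_E · d = |q|E d = (1.602×10⁻¹⁹)(280)(0.0824) ≈ 3.70×10⁻¹⁸ J.

ΔKE ≈ 3.70×10⁻¹⁸ J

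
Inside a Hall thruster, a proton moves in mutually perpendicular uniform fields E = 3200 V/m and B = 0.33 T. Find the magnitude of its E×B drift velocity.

v_d ≈ 9700 m/s

The steady drift has the magnetic force balancing the electric force, so v_d = E/B.
v_d = 3200/0.33 = 9700 m/s.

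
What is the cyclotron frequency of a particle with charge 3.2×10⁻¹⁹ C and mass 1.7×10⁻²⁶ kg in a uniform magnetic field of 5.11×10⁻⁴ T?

f = |q|B/(2πm).
f = (3.2×10⁻¹⁹)(5.11×10⁻⁴)/(2π·1.7×10⁻²⁶) ≈ 1530 Hz.

f ≈ 1530 Hz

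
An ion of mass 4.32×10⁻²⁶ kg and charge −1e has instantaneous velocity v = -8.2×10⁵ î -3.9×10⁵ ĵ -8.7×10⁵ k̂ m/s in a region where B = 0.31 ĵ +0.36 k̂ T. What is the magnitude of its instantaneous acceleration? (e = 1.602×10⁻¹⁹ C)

|a| ≈ 1.52×10¹² m/s²

v×B = (1.29×10⁵, 2.95×10⁵, -2.54×10⁵) N/C.
F = q v×B = (−1.602×10⁻¹⁹ C)·(1.29×10⁵, 2.95×10⁵, -2.54×10⁵) = (-2.07×10⁻¹⁴, -4.73×10⁻¹⁴, 4.07×10⁻¹⁴) N.
|a| = |F|/m = 6.576×10⁻¹⁴/4.32×10⁻²⁶ ≈ 1.52×10¹² m/s².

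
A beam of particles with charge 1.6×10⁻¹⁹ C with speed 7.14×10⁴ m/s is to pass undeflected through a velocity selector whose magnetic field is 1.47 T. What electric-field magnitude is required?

For straight-line motion qE = qvB, so E = vB.
E = 7.14×10⁴ × 1.47 = 1.05×10⁵ V/m.

E = 1.05×10⁵ V/m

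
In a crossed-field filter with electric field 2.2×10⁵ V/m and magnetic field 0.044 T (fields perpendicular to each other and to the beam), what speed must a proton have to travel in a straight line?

For undeflected motion the electric and magnetic forces balance: qE = qvB.
v = E/B = 2.2×10⁵/0.044 = 5.0×10⁶ m/s.

v = 5.0×10⁶ m/s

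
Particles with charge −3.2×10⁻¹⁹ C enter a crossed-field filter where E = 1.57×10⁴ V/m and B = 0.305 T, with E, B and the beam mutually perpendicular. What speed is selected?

Zero net Lorentz force requires |qE| = |q v×B|, i.e. E = vB.
v = E/B = 1.57×10⁴/0.305 = 5.15×10⁴ m/s.

v = 5.15×10⁴ m/s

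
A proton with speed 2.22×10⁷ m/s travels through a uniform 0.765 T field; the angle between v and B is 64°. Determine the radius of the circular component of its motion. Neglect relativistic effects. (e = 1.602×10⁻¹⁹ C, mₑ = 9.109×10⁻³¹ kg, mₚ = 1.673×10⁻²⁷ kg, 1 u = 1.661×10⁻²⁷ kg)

v⊥ = v sinθ = 2.22×10⁷·sin64° ≈ 1.995×10⁷ m/s.
r = m v⊥/(|q|B) = (1.673×10⁻²⁷)(1.995×10⁷)/((1.602×10⁻¹⁹)(0.765)) ≈ 0.272 m.

r ≈ 0.272 m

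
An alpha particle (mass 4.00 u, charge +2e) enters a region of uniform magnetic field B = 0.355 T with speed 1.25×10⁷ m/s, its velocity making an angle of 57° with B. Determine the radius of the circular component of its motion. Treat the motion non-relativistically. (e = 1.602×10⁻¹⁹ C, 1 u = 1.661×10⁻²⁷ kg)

v⊥ = v sinθ = 1.25×10⁷·sin57° ≈ 1.048×10⁷ m/s.
r = m v⊥/(|q|B) = (6.644×10⁻²⁷)(1.048×10⁷)/((3.204×10⁻¹⁹)(0.355)) ≈ 0.612 m.

r ≈ 0.612 m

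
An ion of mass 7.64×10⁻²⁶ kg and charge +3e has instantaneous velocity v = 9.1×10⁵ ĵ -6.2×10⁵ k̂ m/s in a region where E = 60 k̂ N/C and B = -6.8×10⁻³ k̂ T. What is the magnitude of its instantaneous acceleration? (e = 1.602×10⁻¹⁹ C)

|a| ≈ 3.89×10¹⁰ m/s²

v×B = (-6190, 0, 0) N/C.
E + v×B = (-6190, 0, 60.0) N/C.
F = q(E + v×B) = (4.806×10⁻¹⁹ C)·(-6190, 0, 60.0) = (-2.97×10⁻¹⁵, 0, 2.88×10⁻¹⁷) N.
|a| = |F|/m = 2.974×10⁻¹⁵/7.64×10⁻²⁶ ≈ 3.89×10¹⁰ m/s².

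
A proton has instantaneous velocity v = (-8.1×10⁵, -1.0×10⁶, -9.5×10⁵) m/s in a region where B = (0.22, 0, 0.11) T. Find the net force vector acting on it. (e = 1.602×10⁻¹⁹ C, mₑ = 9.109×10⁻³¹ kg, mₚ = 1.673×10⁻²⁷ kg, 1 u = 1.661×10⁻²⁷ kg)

F ≈ (-1.76×10⁻¹⁴, -1.92×10⁻¹⁴, 3.52×10⁻¹⁴) N

v×B = (-1.10×10⁵, -1.20×10⁵, 2.20×10⁵) N/C.
F = q v×B = (1.602×10⁻¹⁹ C)·(-1.10×10⁵, -1.20×10⁵, 2.20×10⁵) = (-1.76×10⁻¹⁴, -1.92×10⁻¹⁴, 3.52×10⁻¹⁴) N.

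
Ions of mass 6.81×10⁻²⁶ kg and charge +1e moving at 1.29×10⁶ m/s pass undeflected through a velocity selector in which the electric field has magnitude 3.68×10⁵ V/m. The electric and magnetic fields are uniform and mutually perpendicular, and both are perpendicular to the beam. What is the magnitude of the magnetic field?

Balance of forces in the selector: qE = qvB ⇒ B = E/v.
B = 3.68×10⁵/1.29×10⁶ = 0.285 T.

B = 0.285 T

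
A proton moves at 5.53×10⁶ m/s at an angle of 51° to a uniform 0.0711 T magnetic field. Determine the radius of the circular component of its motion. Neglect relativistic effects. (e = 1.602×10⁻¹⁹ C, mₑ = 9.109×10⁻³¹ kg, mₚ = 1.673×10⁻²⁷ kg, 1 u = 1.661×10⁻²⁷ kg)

r ≈ 0.631 m

v⊥ = v sinθ = 5.53×10⁶·sin51° ≈ 4.298×10⁶ m/s.
r = m v⊥/(|q|B) = (1.673×10⁻²⁷)(4.298×10⁶)/((1.602×10⁻¹⁹)(0.0711)) ≈ 0.631 m.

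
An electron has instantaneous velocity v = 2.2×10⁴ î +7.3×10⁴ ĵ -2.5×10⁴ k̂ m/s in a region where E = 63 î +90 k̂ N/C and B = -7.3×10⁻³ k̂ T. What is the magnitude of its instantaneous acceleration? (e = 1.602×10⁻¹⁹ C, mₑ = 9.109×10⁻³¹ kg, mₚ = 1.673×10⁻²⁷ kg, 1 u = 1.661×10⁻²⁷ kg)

v×B = (-533, 161, 0) N/C.
E + v×B = (-470, 161, 90.0) N/C.
F = q(E + v×B) = (−1.602×10⁻¹⁹ C)·(-470, 161, 90.0) = (7.53×10⁻¹⁷, -2.57×10⁻¹⁷, -1.44×10⁻¹⁷) N.
|a| = |F|/m = 8.085×10⁻¹⁷/9.109×10⁻³¹ ≈ 8.88×10¹³ m/s².

|a| ≈ 8.88×10¹³ m/s²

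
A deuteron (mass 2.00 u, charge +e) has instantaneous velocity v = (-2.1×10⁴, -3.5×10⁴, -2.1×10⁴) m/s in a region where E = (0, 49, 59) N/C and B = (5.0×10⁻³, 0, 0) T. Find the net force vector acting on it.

v×B = (0, -105, 175) N/C.
E + v×B = (0, -56.0, 234) N/C.
F = q(E + v×B) = (1.602×10⁻¹⁹ C)·(0, -56.0, 234) = (0, -8.97×10⁻¹⁸, 3.75×10⁻¹⁷) N.

F ≈ (0, -8.97×10⁻¹⁸, 3.75×10⁻¹⁷) N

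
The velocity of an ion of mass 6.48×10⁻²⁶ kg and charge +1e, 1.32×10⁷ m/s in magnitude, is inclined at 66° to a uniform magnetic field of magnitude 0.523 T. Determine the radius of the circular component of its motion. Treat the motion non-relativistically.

v⊥ = v sinθ = 1.32×10⁷·sin66° ≈ 1.206×10⁷ m/s.
r = m v⊥/(|q|B) = (6.48×10⁻²⁶)(1.206×10⁷)/((1.602×10⁻¹⁹)(0.523)) ≈ 9.33 m.

r ≈ 9.33 m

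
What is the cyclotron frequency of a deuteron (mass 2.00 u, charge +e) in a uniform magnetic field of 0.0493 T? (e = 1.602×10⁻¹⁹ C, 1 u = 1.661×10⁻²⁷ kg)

f ≈ 3.78×10⁵ Hz

f = |q|B/(2πm).
f = (1.602×10⁻¹⁹)(0.0493)/(2π·3.322×10⁻²⁷) ≈ 3.78×10⁵ Hz.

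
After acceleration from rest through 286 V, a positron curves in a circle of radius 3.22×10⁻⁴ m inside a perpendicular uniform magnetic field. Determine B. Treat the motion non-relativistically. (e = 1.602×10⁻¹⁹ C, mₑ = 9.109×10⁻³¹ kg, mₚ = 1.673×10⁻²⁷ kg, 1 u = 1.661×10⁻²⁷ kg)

B ≈ 0.177 T

v = √(2|q|V/m) = √(2·1.602×10⁻¹⁹·286/9.109×10⁻³¹) ≈ 1.003×10⁷ m/s.
B = mv/(|q|r) = (9.109×10⁻³¹)(1.003×10⁷)/((1.602×10⁻¹⁹)(3.22×10⁻⁴)) ≈ 0.177 T.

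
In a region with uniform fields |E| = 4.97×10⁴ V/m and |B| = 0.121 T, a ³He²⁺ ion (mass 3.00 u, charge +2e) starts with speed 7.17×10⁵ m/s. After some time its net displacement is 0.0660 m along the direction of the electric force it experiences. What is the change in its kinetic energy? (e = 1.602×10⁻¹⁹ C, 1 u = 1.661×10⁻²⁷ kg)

The magnetic force is always ⟂ v and does no work; only the electric force changes KE.
ΔKE = F_E · d = |q|E d = (3.204×10⁻¹⁹)(4.97×10⁴)(0.0660) ≈ 1.05×10⁻¹⁵ J.

ΔKE ≈ 1.05×10⁻¹⁵ J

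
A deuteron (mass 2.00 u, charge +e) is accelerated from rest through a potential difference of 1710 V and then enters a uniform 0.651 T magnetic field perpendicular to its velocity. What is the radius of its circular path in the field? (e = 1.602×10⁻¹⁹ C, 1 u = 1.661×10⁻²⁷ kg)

Acceleration: |q|V = ½mv² ⇒ v = √(2|q|V/m) = √(2·1.602×10⁻¹⁹·1710/3.322×10⁻²⁷) ≈ 4.061×10⁵ m/s.
In the field: r = mv/(|q|B) = (3.322×10⁻²⁷)(4.061×10⁵)/((1.602×10⁻¹⁹)(0.651)) ≈ 0.0129 m.

r ≈ 0.0129 m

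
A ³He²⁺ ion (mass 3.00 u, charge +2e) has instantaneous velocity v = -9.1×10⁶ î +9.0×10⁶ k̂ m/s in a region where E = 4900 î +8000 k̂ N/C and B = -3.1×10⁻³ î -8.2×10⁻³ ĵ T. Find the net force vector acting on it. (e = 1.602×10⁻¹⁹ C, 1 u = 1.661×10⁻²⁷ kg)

F ≈ (2.52×10⁻¹⁴, -8.94×10⁻¹⁵, 2.65×10⁻¹⁴) N

v×B = (7.38×10⁴, -2.79×10⁴, 7.46×10⁴) N/C.
E + v×B = (7.87×10⁴, -2.79×10⁴, 8.26×10⁴) N/C.
F = q(E + v×B) = (3.204×10⁻¹⁹ C)·(7.87×10⁴, -2.79×10⁴, 8.26×10⁴) = (2.52×10⁻¹⁴, -8.94×10⁻¹⁵, 2.65×10⁻¹⁴) N.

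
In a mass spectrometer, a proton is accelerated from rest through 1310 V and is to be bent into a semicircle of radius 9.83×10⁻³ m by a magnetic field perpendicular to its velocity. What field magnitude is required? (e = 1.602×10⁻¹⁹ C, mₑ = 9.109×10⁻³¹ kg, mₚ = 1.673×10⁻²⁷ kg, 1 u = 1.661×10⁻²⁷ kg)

B ≈ 0.532 T

v = √(2|q|V/m) = √(2·1.602×10⁻¹⁹·1310/1.673×10⁻²⁷) ≈ 5.009×10⁵ m/s.
B = mv/(|q|r) = (1.673×10⁻²⁷)(5.009×10⁵)/((1.602×10⁻¹⁹)(9.83×10⁻³)) ≈ 0.532 T.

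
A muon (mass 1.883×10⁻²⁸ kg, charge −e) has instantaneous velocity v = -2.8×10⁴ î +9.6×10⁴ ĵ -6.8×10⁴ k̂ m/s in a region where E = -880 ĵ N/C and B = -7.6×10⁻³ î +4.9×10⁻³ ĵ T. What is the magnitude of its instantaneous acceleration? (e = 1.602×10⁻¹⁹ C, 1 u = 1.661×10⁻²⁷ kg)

v×B = (333, 517, 592) N/C.
E + v×B = (333, -363, 592) N/C.
F = q(E + v×B) = (−1.602×10⁻¹⁹ C)·(333, -363, 592) = (-5.34×10⁻¹⁷, 5.82×10⁻¹⁷, -9.49×10⁻¹⁷) N.
|a| = |F|/m = 1.235×10⁻¹⁶/1.883×10⁻²⁸ ≈ 6.56×10¹¹ m/s².

|a| ≈ 6.56×10¹¹ m/s²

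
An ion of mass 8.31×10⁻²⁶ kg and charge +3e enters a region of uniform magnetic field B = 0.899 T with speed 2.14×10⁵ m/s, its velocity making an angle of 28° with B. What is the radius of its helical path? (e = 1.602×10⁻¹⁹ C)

v⊥ = v sinθ = 2.14×10⁵·sin28° ≈ 1.005×10⁵ m/s.
r = m v⊥/(|q|B) = (8.31×10⁻²⁶)(1.005×10⁵)/((4.806×10⁻¹⁹)(0.899)) ≈ 0.0193 m.

r ≈ 0.0193 m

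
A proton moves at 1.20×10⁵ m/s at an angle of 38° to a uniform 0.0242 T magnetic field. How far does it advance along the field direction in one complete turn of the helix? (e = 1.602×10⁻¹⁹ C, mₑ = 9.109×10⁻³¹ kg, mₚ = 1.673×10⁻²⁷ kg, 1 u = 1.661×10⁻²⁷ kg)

v∥ = v cosθ = 1.20×10⁵·cos38° ≈ 9.456×10⁴ m/s.
T = 2πm/(|q|B) = 2π(1.673×10⁻²⁷)/((1.602×10⁻¹⁹)(0.0242)) ≈ 2.711×10⁻⁶ s.
pitch = v∥ T = (9.456×10⁴)(2.711×10⁻⁶) ≈ 0.256 m.

p ≈ 0.256 m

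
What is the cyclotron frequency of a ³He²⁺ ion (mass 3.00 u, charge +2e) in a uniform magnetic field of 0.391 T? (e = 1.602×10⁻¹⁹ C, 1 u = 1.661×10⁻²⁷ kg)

f = |q|B/(2πm).
f = (3.204×10⁻¹⁹)(0.391)/(2π·4.983×10⁻²⁷) ≈ 4.00×10⁶ Hz.

f ≈ 4.00×10⁶ Hz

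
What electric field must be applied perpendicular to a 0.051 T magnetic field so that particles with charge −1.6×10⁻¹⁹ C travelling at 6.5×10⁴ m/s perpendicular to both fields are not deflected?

For straight-line motion qE = qvB, so E = vB.
E = 6.5×10⁴ × 0.051 = 3300 V/m.

E = 3300 V/m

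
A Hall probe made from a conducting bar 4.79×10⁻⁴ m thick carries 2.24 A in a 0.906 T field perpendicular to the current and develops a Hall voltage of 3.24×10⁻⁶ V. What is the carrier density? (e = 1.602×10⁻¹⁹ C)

n ≈ 8.16×10²⁷ m⁻³

From V_H = IB/(n e t), n = IB/(V_H e t).
n = (2.24)(0.906)/((3.24×10⁻⁶)(1.602×10⁻¹⁹)(4.79×10⁻⁴)) ≈ 8.16×10²⁷ m⁻³.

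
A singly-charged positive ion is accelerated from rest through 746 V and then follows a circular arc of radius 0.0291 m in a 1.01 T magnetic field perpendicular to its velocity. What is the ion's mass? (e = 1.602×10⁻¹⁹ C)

Combine |q|V = ½mv² and r = mv/(|q|B): eliminate v to get m = qB²r²/(2V).
m = (1.602×10⁻¹⁹)(1.01)²(0.0291)²/(2·746) ≈ 9.28×10⁻²⁶ kg.

m ≈ 9.28×10⁻²⁶ kg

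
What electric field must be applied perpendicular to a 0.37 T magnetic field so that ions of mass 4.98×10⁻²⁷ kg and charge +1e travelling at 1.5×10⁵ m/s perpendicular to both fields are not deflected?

E = 5.6×10⁴ V/m

For straight-line motion qE = qvB, so E = vB.
E = 1.5×10⁵ × 0.37 = 5.6×10⁴ V/m.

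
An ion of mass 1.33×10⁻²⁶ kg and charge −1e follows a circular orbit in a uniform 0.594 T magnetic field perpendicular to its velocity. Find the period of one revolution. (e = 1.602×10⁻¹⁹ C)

The cyclotron period depends only on m, q, B: T = 2πm/(|q|B).
T = 2π(1.33×10⁻²⁶)/((1.602×10⁻¹⁹)(0.594)) ≈ 8.78×10⁻⁷ s.

T ≈ 8.78×10⁻⁷ s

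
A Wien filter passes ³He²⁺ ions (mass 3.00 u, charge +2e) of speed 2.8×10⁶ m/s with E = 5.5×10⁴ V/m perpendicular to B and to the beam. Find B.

B = 0.020 T

Balance of forces in the selector: qE = qvB ⇒ B = E/v.
B = 5.5×10⁴/2.8×10⁶ = 0.020 T.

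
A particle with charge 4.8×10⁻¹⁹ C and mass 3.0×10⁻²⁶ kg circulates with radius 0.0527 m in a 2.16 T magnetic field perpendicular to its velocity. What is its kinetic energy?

KE ≈ 3.11×10⁵ eV

v = |q|Br/m, then KE = ½mv² = (qBr)²/(2m).
v = (4.8×10⁻¹⁹)(2.16)(0.0527)/3.0×10⁻²⁶ ≈ 1.821×10⁶ m/s.
KE = ½(3.0×10⁻²⁶)(1.821×10⁶)² ≈ 4.98×10⁻¹⁴ J = 3.11×10⁵ eV.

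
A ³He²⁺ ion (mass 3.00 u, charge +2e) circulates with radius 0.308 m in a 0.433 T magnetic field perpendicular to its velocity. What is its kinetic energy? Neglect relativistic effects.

v = |q|Br/m, then KE = ½mv² = (qBr)²/(2m).
v = (3.204×10⁻¹⁹)(0.433)(0.308)/4.983×10⁻²⁷ ≈ 8.575×10⁶ m/s.
KE = ½(4.983×10⁻²⁷)(8.575×10⁶)² ≈ 1.83×10⁻¹³ J.

KE ≈ 1.83×10⁻¹³ J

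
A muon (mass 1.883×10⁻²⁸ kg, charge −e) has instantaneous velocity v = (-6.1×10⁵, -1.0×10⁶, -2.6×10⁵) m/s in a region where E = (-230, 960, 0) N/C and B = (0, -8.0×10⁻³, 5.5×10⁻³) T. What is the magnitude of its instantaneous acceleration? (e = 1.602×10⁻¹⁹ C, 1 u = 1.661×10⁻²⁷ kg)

v×B = (-7580, 3360, 4880) N/C.
E + v×B = (-7810, 4320, 4880) N/C.
F = q(E + v×B) = (−1.602×10⁻¹⁹ C)·(-7810, 4320, 4880) = (1.25×10⁻¹⁵, -6.91×10⁻¹⁶, -7.82×10⁻¹⁶) N.
|a| = |F|/m = 1.629×10⁻¹⁵/1.883×10⁻²⁸ ≈ 8.65×10¹² m/s².

|a| ≈ 8.65×10¹² m/s²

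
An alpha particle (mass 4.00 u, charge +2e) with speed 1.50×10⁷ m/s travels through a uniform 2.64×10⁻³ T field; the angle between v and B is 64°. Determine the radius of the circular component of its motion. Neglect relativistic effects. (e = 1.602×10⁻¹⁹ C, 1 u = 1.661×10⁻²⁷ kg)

r ≈ 106 m

v⊥ = v sinθ = 1.50×10⁷·sin64° ≈ 1.348×10⁷ m/s.
r = m v⊥/(|q|B) = (6.644×10⁻²⁷)(1.348×10⁷)/((3.204×10⁻¹⁹)(2.64×10⁻³)) ≈ 106 m.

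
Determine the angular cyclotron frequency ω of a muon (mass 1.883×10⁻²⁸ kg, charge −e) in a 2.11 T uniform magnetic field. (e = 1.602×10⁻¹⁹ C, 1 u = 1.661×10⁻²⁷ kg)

ω = |q|B/m.
ω = (1.602×10⁻¹⁹)(2.11)/1.883×10⁻²⁸ ≈ 1.80×10⁹ rad/s.

ω ≈ 1.80×10⁹ rad/s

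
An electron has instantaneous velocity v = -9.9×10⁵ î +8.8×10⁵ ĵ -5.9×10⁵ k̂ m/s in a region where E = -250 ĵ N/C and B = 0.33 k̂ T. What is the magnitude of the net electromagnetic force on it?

|F| ≈ 7.00×10⁻¹⁴ N

v×B = (2.90×10⁵, 3.27×10⁵, 0) N/C.
E + v×B = (2.90×10⁵, 3.26×10⁵, 0) N/C.
F = q(E + v×B) = (−1.602×10⁻¹⁹ C)·(2.90×10⁵, 3.26×10⁵, 0) = (-4.65×10⁻¹⁴, -5.23×10⁻¹⁴, 0) N.
|F| = 7.00×10⁻¹⁴ N.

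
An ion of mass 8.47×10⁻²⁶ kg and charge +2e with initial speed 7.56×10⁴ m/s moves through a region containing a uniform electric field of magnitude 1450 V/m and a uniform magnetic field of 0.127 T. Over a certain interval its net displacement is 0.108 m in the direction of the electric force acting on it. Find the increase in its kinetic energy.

ΔKE ≈ 5.02×10⁻¹⁷ J

The magnetic force is always ⟂ v and does no work; only the electric force changes KE.
ΔKE = F_E · d = |q|E d = (3.204×10⁻¹⁹)(1450)(0.108) ≈ 5.02×10⁻¹⁷ J.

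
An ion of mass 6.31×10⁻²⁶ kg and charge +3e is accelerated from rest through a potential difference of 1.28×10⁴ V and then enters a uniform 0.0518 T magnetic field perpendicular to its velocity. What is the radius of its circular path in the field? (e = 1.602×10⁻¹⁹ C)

Acceleration: |q|V = ½mv² ⇒ v = √(2|q|V/m) = √(2·4.806×10⁻¹⁹·1.28×10⁴/6.31×10⁻²⁶) ≈ 4.416×10⁵ m/s.
In the field: r = mv/(|q|B) = (6.31×10⁻²⁶)(4.416×10⁵)/((4.806×10⁻¹⁹)(0.0518)) ≈ 1.12 m.

r ≈ 1.12 m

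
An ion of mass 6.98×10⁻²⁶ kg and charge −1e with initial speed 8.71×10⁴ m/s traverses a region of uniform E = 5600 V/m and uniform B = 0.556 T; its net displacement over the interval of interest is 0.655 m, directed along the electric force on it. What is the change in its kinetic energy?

The magnetic force is always ⟂ v and does no work; only the electric force changes KE.
ΔKE = F_E · d = |q|E d = (1.602×10⁻¹⁹)(5600)(0.655) ≈ 5.88×10⁻¹⁶ J.

ΔKE ≈ 5.88×10⁻¹⁶ J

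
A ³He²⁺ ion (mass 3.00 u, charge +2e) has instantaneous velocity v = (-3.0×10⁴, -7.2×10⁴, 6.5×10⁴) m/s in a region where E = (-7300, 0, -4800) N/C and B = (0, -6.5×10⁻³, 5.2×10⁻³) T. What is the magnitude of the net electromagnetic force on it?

|F| ≈ 2.75×10⁻¹⁵ N

v×B = (48.1, 156, 195) N/C.
E + v×B = (-7250, 156, -4600) N/C.
F = q(E + v×B) = (3.204×10⁻¹⁹ C)·(-7250, 156, -4600) = (-2.32×10⁻¹⁵, 5.00×10⁻¹⁷, -1.48×10⁻¹⁵) N.
|F| = 2.75×10⁻¹⁵ N.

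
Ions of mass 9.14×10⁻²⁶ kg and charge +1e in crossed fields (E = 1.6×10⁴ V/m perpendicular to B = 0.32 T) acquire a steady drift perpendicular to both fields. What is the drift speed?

v_d ≈ 5.0×10⁴ m/s

The steady drift has the magnetic force balancing the electric force, so v_d = E/B.
v_d = 1.6×10⁴/0.32 = 5.0×10⁴ m/s.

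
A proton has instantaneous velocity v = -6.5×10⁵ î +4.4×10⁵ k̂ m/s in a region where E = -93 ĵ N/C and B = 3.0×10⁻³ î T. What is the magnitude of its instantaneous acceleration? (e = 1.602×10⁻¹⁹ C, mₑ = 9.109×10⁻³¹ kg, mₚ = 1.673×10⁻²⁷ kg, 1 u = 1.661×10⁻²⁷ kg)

|a| ≈ 1.17×10¹¹ m/s²

v×B = (0, 1320, 0) N/C.
E + v×B = (0, 1230, 0) N/C.
F = q(E + v×B) = (1.602×10⁻¹⁹ C)·(0, 1230, 0) = (0, 1.97×10⁻¹⁶, 0) N.
|a| = |F|/m = 1.966×10⁻¹⁶/1.673×10⁻²⁷ ≈ 1.17×10¹¹ m/s².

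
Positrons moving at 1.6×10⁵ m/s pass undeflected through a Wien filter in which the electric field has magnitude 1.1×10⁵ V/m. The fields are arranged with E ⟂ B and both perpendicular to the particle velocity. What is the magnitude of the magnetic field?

Balance of forces in the selector: qE = qvB ⇒ B = E/v.
B = 1.1×10⁵/1.6×10⁵ = 0.69 T.

B = 0.69 T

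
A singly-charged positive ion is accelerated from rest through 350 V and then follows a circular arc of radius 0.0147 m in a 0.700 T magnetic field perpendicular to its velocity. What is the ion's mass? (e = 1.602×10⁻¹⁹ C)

m ≈ 2.42×10⁻²⁶ kg

Combine |q|V = ½mv² and r = mv/(|q|B): eliminate v to get m = qB²r²/(2V).
m = (1.602×10⁻¹⁹)(0.700)²(0.0147)²/(2·350) ≈ 2.42×10⁻²⁶ kg.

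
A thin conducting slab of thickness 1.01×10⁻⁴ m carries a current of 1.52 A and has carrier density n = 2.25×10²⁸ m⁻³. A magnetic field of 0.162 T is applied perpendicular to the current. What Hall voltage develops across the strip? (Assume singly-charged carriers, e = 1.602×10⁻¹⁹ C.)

V_H = IB/(n e t).
V_H = (1.52)(0.162)/((2.25×10²⁸)(1.602×10⁻¹⁹)(1.01×10⁻⁴)) ≈ 6.76×10⁻⁷ V.

V_H ≈ 6.76×10⁻⁷ V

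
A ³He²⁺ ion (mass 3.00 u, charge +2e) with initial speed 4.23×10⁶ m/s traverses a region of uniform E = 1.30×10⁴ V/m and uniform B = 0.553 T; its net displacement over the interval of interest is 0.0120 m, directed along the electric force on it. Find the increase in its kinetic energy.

The magnetic force is always ⟂ v and does no work; only the electric force changes KE.
ΔKE = F_E · d = |q|E d = (3.204×10⁻¹⁹)(1.30×10⁴)(0.0120) ≈ 5.00×10⁻¹⁷ J.

ΔKE ≈ 5.00×10⁻¹⁷ J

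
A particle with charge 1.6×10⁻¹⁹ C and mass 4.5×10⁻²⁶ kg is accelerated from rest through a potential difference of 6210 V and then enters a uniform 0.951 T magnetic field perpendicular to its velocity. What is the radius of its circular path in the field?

Acceleration: |q|V = ½mv² ⇒ v = √(2|q|V/m) = √(2·1.6×10⁻¹⁹·6210/4.5×10⁻²⁶) ≈ 2.101×10⁵ m/s.
In the field: r = mv/(|q|B) = (4.5×10⁻²⁶)(2.101×10⁵)/((1.6×10⁻¹⁹)(0.951)) ≈ 0.0621 m.

r ≈ 0.0621 m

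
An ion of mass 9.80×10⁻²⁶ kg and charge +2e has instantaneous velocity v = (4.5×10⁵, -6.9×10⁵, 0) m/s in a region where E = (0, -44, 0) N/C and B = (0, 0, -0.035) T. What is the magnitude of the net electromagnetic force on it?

v×B = (2.42×10⁴, 1.58×10⁴, 0) N/C.
E + v×B = (2.42×10⁴, 1.57×10⁴, 0) N/C.
F = q(E + v×B) = (3.204×10⁻¹⁹ C)·(2.42×10⁴, 1.57×10⁴, 0) = (7.74×10⁻¹⁵, 5.03×10⁻¹⁵, 0) N.
|F| = 9.23×10⁻¹⁵ N.

|F| ≈ 9.23×10⁻¹⁵ N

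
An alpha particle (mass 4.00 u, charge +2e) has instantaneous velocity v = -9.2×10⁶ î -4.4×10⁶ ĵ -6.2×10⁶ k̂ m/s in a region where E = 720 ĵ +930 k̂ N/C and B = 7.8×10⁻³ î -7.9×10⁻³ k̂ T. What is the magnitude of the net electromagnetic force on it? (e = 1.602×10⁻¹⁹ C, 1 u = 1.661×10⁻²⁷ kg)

v×B = (3.48×10⁴, -1.21×10⁵, 3.43×10⁴) N/C.
E + v×B = (3.48×10⁴, -1.20×10⁵, 3.52×10⁴) N/C.
F = q(E + v×B) = (3.204×10⁻¹⁹ C)·(3.48×10⁴, -1.20×10⁵, 3.52×10⁴) = (1.11×10⁻¹⁴, -3.86×10⁻¹⁴, 1.13×10⁻¹⁴) N.
|F| = 4.17×10⁻¹⁴ N.

|F| ≈ 4.17×10⁻¹⁴ N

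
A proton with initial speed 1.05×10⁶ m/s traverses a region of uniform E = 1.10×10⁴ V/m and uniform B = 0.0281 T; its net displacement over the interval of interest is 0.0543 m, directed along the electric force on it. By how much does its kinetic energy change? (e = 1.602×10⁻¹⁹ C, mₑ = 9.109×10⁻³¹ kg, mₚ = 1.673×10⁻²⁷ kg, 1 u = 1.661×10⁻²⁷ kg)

ΔKE ≈ 9.57×10⁻¹⁷ J

The magnetic force is always ⟂ v and does no work; only the electric force changes KE.
ΔKE = F_E · d = |q|E d = (1.602×10⁻¹⁹)(1.10×10⁴)(0.0543) ≈ 9.57×10⁻¹⁷ J.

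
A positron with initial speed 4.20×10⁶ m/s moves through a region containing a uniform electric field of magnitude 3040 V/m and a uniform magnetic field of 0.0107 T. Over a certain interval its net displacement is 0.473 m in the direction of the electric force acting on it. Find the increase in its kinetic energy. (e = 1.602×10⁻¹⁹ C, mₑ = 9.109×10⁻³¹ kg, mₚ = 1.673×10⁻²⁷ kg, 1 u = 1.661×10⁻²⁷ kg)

ΔKE ≈ 2.30×10⁻¹⁶ J

The magnetic force is always ⟂ v and does no work; only the electric force changes KE.
ΔKE = F_E · d = |q|E d = (1.602×10⁻¹⁹)(3040)(0.473) ≈ 2.30×10⁻¹⁶ J.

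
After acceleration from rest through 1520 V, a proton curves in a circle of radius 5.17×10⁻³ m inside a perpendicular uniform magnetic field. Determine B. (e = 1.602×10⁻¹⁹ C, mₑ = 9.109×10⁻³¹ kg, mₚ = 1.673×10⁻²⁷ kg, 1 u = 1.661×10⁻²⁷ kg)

B ≈ 1.09 T

v = √(2|q|V/m) = √(2·1.602×10⁻¹⁹·1520/1.673×10⁻²⁷) ≈ 5.395×10⁵ m/s.
B = mv/(|q|r) = (1.673×10⁻²⁷)(5.395×10⁵)/((1.602×10⁻¹⁹)(5.17×10⁻³)) ≈ 1.09 T.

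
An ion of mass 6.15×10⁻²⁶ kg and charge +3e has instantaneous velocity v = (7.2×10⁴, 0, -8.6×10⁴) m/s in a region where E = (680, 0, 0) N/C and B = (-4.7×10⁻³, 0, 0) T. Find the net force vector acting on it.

v×B = (0, 404, 0) N/C.
E + v×B = (680, 404, 0) N/C.
F = q(E + v×B) = (4.806×10⁻¹⁹ C)·(680, 404, 0) = (3.27×10⁻¹⁶, 1.94×10⁻¹⁶, 0) N.

F ≈ (3.27×10⁻¹⁶, 1.94×10⁻¹⁶, 0) N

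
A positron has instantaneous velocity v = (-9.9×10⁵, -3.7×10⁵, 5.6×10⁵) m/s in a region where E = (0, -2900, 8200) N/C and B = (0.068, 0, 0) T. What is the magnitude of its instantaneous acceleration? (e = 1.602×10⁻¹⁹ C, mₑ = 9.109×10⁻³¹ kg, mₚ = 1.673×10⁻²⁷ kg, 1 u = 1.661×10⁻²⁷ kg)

v×B = (0, 3.81×10⁴, 2.52×10⁴) N/C.
E + v×B = (0, 3.52×10⁴, 3.34×10⁴) N/C.
F = q(E + v×B) = (1.602×10⁻¹⁹ C)·(0, 3.52×10⁴, 3.34×10⁴) = (0, 5.64×10⁻¹⁵, 5.34×10⁻¹⁵) N.
|a| = |F|/m = 7.767×10⁻¹⁵/9.109×10⁻³¹ ≈ 8.53×10¹⁵ m/s².

|a| ≈ 8.53×10¹⁵ m/s²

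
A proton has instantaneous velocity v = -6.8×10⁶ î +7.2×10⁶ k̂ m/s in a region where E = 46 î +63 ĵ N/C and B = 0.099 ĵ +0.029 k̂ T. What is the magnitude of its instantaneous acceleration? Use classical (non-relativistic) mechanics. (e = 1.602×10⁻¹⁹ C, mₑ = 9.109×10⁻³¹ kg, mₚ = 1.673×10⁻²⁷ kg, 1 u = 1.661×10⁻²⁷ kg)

|a| ≈ 9.58×10¹³ m/s²

v×B = (-7.13×10⁵, 1.97×10⁵, -6.73×10⁵) N/C.
E + v×B = (-7.13×10⁵, 1.97×10⁵, -6.73×10⁵) N/C.
F = q(E + v×B) = (1.602×10⁻¹⁹ C)·(-7.13×10⁵, 1.97×10⁵, -6.73×10⁵) = (-1.14×10⁻¹³, 3.16×10⁻¹⁴, -1.08×10⁻¹³) N.
|a| = |F|/m = 1.602×10⁻¹³/1.673×10⁻²⁷ ≈ 9.58×10¹³ m/s².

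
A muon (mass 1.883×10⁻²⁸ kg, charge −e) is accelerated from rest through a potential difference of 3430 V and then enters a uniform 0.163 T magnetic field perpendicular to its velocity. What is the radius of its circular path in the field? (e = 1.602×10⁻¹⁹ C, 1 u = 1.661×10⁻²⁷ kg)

r ≈ 0.0174 m

Acceleration: |q|V = ½mv² ⇒ v = √(2|q|V/m) = √(2·1.602×10⁻¹⁹·3430/1.883×10⁻²⁸) ≈ 2.416×10⁶ m/s.
In the field: r = mv/(|q|B) = (1.883×10⁻²⁸)(2.416×10⁶)/((1.602×10⁻¹⁹)(0.163)) ≈ 0.0174 m.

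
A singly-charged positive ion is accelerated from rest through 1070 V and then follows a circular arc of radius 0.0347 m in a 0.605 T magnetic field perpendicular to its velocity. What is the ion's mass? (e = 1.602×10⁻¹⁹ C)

m ≈ 3.30×10⁻²⁶ kg

Combine |q|V = ½mv² and r = mv/(|q|B): eliminate v to get m = qB²r²/(2V).
m = (1.602×10⁻¹⁹)(0.605)²(0.0347)²/(2·1070) ≈ 3.30×10⁻²⁶ kg.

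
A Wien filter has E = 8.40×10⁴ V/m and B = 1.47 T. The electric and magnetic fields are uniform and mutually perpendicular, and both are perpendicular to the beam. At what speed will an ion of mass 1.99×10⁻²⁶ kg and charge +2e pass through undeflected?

Zero net Lorentz force requires |qE| = |q v×B|, i.e. E = vB.
v = E/B = 8.40×10⁴/1.47 = 5.71×10⁴ m/s.

v = 5.71×10⁴ m/s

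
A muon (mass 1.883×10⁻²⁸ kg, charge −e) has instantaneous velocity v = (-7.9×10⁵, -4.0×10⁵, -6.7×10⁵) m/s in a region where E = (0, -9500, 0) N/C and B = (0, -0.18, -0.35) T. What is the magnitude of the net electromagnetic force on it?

|F| ≈ 5.13×10⁻¹⁴ N

v×B = (1.94×10⁴, -2.76×10⁵, 1.42×10⁵) N/C.
E + v×B = (1.94×10⁴, -2.86×10⁵, 1.42×10⁵) N/C.
F = q(E + v×B) = (−1.602×10⁻¹⁹ C)·(1.94×10⁴, -2.86×10⁵, 1.42×10⁵) = (-3.11×10⁻¹⁵, 4.58×10⁻¹⁴, -2.28×10⁻¹⁴) N.
|F| = 5.13×10⁻¹⁴ N.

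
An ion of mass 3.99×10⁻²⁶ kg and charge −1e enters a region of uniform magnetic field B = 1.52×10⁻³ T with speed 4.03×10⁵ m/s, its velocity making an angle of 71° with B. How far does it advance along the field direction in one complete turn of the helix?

p ≈ 135 m

v∥ = v cosθ = 4.03×10⁵·cos71° ≈ 1.312×10⁵ m/s.
T = 2πm/(|q|B) = 2π(3.99×10⁻²⁶)/((1.602×10⁻¹⁹)(1.52×10⁻³)) ≈ 1.030×10⁻³ s.
pitch = v∥ T = (1.312×10⁵)(1.030×10⁻³) ≈ 135 m.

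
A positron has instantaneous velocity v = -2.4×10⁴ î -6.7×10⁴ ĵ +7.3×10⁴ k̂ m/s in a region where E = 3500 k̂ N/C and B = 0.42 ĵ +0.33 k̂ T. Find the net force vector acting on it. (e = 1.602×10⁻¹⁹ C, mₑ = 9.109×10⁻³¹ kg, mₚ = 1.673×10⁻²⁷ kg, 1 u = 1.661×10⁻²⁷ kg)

v×B = (-5.28×10⁴, 7920, -1.01×10⁴) N/C.
E + v×B = (-5.28×10⁴, 7920, -6580) N/C.
F = q(E + v×B) = (1.602×10⁻¹⁹ C)·(-5.28×10⁴, 7920, -6580) = (-8.45×10⁻¹⁵, 1.27×10⁻¹⁵, -1.05×10⁻¹⁵) N.

F ≈ (-8.45×10⁻¹⁵, 1.27×10⁻¹⁵, -1.05×10⁻¹⁵) N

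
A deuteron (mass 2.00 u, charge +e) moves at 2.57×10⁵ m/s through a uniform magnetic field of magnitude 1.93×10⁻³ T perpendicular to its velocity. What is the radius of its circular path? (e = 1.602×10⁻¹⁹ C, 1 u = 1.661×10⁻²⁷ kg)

r ≈ 2.76 m

The magnetic force provides the centripetal force: |q|vB = mv²/r.
r = mv/(|q|B) = (3.322×10⁻²⁷)(2.57×10⁵)/((1.602×10⁻¹⁹)(1.93×10⁻³)) ≈ 2.76 m.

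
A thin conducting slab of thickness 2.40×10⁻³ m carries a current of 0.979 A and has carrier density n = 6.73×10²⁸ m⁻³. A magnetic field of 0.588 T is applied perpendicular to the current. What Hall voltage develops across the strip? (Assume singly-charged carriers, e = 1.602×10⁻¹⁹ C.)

V_H = IB/(n e t).
V_H = (0.979)(0.588)/((6.73×10²⁸)(1.602×10⁻¹⁹)(2.40×10⁻³)) ≈ 2.22×10⁻⁸ V.

V_H ≈ 2.22×10⁻⁸ V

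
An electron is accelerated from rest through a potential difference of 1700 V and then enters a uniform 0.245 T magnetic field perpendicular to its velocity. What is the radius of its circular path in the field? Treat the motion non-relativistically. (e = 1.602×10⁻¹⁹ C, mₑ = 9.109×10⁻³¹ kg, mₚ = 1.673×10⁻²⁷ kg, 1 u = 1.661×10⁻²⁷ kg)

r ≈ 5.68×10⁻⁴ m

Acceleration: |q|V = ½mv² ⇒ v = √(2|q|V/m) = √(2·1.602×10⁻¹⁹·1700/9.109×10⁻³¹) ≈ 2.445×10⁷ m/s.
In the field: r = mv/(|q|B) = (9.109×10⁻³¹)(2.445×10⁷)/((1.602×10⁻¹⁹)(0.245)) ≈ 5.68×10⁻⁴ m.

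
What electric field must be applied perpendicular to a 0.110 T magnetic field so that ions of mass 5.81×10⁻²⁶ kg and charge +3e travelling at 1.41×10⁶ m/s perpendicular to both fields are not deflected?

E = 1.55×10⁵ V/m

For straight-line motion qE = qvB, so E = vB.
E = 1.41×10⁶ × 0.110 = 1.55×10⁵ V/m.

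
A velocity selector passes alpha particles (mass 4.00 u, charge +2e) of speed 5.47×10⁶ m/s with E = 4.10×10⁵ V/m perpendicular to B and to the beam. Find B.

Balance of forces in the selector: qE = qvB ⇒ B = E/v.
B = 4.10×10⁵/5.47×10⁶ = 0.0750 T.

B = 0.0750 T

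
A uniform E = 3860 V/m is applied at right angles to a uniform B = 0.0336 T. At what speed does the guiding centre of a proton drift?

v_d ≈ 1.15×10⁵ m/s

In crossed fields the guiding centre drifts at v_d = |E×B|/B² = E/B, independent of charge and mass.
v_d = 3860/0.0336 = 1.15×10⁵ m/s.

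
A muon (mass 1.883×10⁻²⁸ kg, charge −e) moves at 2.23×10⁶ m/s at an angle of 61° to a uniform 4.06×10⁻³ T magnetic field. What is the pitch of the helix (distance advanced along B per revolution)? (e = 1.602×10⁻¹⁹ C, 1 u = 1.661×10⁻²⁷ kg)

p ≈ 1.97 m

v∥ = v cosθ = 2.23×10⁶·cos61° ≈ 1.081×10⁶ m/s.
T = 2πm/(|q|B) = 2π(1.883×10⁻²⁸)/((1.602×10⁻¹⁹)(4.06×10⁻³)) ≈ 1.819×10⁻⁶ s.
pitch = v∥ T = (1.081×10⁶)(1.819×10⁻⁶) ≈ 1.97 m.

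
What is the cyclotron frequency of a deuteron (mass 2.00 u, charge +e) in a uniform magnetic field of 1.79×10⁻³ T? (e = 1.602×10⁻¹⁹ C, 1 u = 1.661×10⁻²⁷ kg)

f ≈ 1.37×10⁴ Hz

f = |q|B/(2πm).
f = (1.602×10⁻¹⁹)(1.79×10⁻³)/(2π·3.322×10⁻²⁷) ≈ 1.37×10⁴ Hz.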